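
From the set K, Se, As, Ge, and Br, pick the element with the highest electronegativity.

K is in period 4, group 1; Ge is in period 4, group 14; As is in period 4, group 15; Se is in period 4, group 16; Br is in period 4, group 17.
Electronegativity increases across a period and decreases down a group, tracking effective nuclear charge and atomic size.
All lie in period 4, so electronegativity increases left to right.
The highest electronegativity among these belongs to Br.

Br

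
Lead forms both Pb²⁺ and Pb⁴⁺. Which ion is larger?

Both ions have Z = 82 protons, but Pb⁴⁺ has lost more electrons, so its remaining electrons feel a larger effective nuclear charge per electron and are pulled in more tightly.
Higher positive charge → smaller ion, so Pb²⁺ > Pb⁴⁺.

Pb²⁺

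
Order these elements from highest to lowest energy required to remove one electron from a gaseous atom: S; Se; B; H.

H > S > Se > B

Removing the outermost electron gets harder across a period and easier down a group.
Neither a single period nor a single group — weigh both effects.
Se > B: the two effects oppose for this pair; the across-period effect wins (941 vs 801 kJ/mol).
S > Se: they share group 16; the group trend gives S the larger value.
H > S: the two effects oppose for this pair; the down-group effect wins (1312 vs 1000 kJ/mol).
For reference (kJ/mol): H 1312, B 801, S 1000, Se 941.
So from highest to lowest: H > S > Se > B.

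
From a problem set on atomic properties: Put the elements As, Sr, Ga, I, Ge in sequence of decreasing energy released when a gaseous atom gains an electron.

I > Ge > As > Ga > Sr

Ga is in period 4, group 13; Ge is in period 4, group 14; As is in period 4, group 15; Sr is in period 5, group 2; I is in period 5, group 17.
EA tends to increase across a period and decrease down a group, though the pattern is less regular than for IE or radius.
These span different periods and groups, so the two trends combine.
Ga > Sr: both effects reinforce here, so Ga is clearly the higher of the two.
As > Ga: As lies to the right of Ga in period 4, so the across-period effect alone puts As higher.
Ge > As: this pair runs against the simple trend — see the exception note.
I > Ge: period and group pull opposite ways; the across-period shift dominates (295 vs 119 kJ/mol).
Note the exception: Ge has a higher electron affinity than As, contrary to the simple trend — adding an electron to As's half-filled 4p³ is unfavourable, so Ge (4p²) has the more exothermic EA.
Approximate values (kJ/mol): Ga 29, Ge 119, As 78, Sr 5, I 295.
So from highest to lowest: I > Ge > As > Ga > Sr.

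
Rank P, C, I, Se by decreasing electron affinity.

I, Se, C, P

Electron affinity generally becomes more exothermic across a period toward the halogens and less exothermic down a group.
A diagonal step moves right (one effect) and down (the opposite effect) at once.
C > P: the two effects oppose for this pair; the down-group effect wins (122 vs 72 kJ/mol).
Se > C: the two effects oppose for this pair; the across-period effect wins (195 vs 122 kJ/mol).
I > Se: period and group pull opposite ways; the across-period shift dominates (295 vs 195 kJ/mol).
For reference (kJ/mol): C 122, P 72, Se 195, I 295.
So from highest to lowest: I > Se > C > P.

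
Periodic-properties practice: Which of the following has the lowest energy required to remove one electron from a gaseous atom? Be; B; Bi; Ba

Ba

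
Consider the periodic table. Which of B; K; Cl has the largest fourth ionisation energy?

IE_4 is the cost of taking one more electron from the +3 cation: B³⁺ is the bare [He] core; K³⁺ is already 2 electrons into the core; Cl³⁺ still has 4 valence electrons.
Core electrons are held far more tightly than valence electrons, so K and B top the IE_4 order.
Approximate IE_4 values (kJ/mol): B 25026, K 5877, Cl 5159.
Hence IE_4: Cl < K < B.

B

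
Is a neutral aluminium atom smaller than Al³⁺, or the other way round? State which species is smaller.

Al³⁺

Forming Al³⁺ removes 3 electrons from Al. Fewer electrons for the same nuclear charge means less shielding and a higher Z_eff on the remaining electrons, and for main-group metals the entire outer shell is lost.
A cation is smaller than its parent atom: Al³⁺ < Al.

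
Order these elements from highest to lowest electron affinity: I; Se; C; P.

I, Se, C, P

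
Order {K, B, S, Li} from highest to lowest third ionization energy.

Li, K, B, S

After 2 electrons have been removed, what remains? K²⁺ is already 1 electron into the core; B²⁺ still has 1 valence electron; S²⁺ still has 4 valence electrons; Li²⁺ is already 1 electron into the core.
Pulling an electron out of a noble-gas core costs far more than removing a remaining valence electron, so K and Li sit at the high end of IE_3.
Valence configurations: B²⁺ [He]2s¹, S²⁺ [Ne]3s²3p².
Approximate IE_3 values (kJ/mol): K 4420, B 3660, S 3357, Li 11815.
So the third ionization energies run S < B < K < Li.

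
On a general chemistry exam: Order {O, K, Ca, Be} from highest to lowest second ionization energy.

O > K > Be > Ca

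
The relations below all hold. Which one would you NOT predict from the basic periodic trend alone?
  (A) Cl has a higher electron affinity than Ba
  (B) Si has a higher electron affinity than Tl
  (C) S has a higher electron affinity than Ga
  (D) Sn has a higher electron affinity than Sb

The general trend: electron affinity increases across a period and decreases down a group.
(A) Cl (period 3, group 17) vs Ba (period 6, group 2): the stated order agrees with the simple trend.
(B) Si (period 3, group 14) vs Tl (period 6, group 13): the stated order agrees with the simple trend.
(C) S (period 3, group 16) vs Ga (period 4, group 13): the stated order agrees with the simple trend.
(D) Sn (period 5, group 14) vs Sb (period 5, group 15): the stated order contradicts the simple trend.
The exception is (D): adding an electron to Sb's half-filled 5p³ is unfavourable, so Sn has the more exothermic EA.

(D)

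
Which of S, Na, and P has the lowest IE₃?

P

Consider each +2 ion: S²⁺ still has 4 valence electrons; Na²⁺ is already 1 electron into the core; P²⁺ still has 3 valence electrons.
Breaking into a closed-shell core is much more expensive than removing a leftover valence electron — Na has the largest IE_3 here.
Valence configurations: S²⁺ [Ne]3s²3p², P²⁺ [Ne]3s²3p¹.
Tabulated IE_3 (kJ/mol): S 3357, Na 6910, P 2914.
So the third ionization energies run P < S < Na.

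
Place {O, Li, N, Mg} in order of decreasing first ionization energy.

N, O, Mg, Li

Across a period the outer electron is held more tightly (higher IE₁); down a group it sits in a higher shell, more shielded, and comes off more easily.
Neither a single period nor a single group — weigh both effects.
Mg > Li: the two effects oppose for this pair; the across-period effect wins (738 vs 520 kJ/mol).
O > Mg: both effects reinforce here, so O is clearly the higher of the two.
N > O: this pair runs against the simple trend — see the exception note.
Note the exception: N has a higher first ionization energy than O, contrary to the simple trend — pairing an electron in O's 2p⁴ costs repulsion energy, so O ionizes more easily than half-filled N (2p³).
For reference (kJ/mol): Li 520, N 1402, O 1314, Mg 738.
So from highest to lowest: N > O > Mg > Li.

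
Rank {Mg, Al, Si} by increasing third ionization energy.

Al, Si, Mg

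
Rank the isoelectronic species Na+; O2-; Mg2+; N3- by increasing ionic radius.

All of these have 10 electrons, so size is governed by nuclear charge alone: the more protons, the stronger the pull on the same electron cloud, and the smaller the ion.
Nuclear charges: Mg2+ (Z=12), Na+ (Z=11), O2- (Z=8), N3- (Z=7).
Smallest to largest: Mg2+ < Na+ < O2- < N3-.

Mg2+, Na+, O2-, N3-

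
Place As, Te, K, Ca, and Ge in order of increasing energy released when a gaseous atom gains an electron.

Ca, K, As, Ge, Te

K is in period 4, group 1; Ca is in period 4, group 2; Ge is in period 4, group 14; As is in period 4, group 15; Te is in period 5, group 16.
Adding an electron releases more energy for atoms nearer the top right (short of the noble gases).
These span different periods and groups, so the two trends combine.
K > Ca: this pair runs against the simple trend — see the exception note.
As > K: both are in period 4; the period trend gives As the larger value.
Ge > As: this pair runs against the simple trend — see the exception note.
Te > Ge: the two effects oppose for this pair; the across-period effect wins (190 vs 119 kJ/mol).
Note the exception: K has a higher electron affinity than Ca, contrary to the simple trend — adding an electron to Ca (ns²) has to open a new, higher-energy np subshell, which is unfavourable.
Note the exception: Ge has a higher electron affinity than As, contrary to the simple trend — adding an electron to As's half-filled 4p³ is unfavourable, so Ge (4p²) has the more exothermic EA.
Approximate values (kJ/mol): K 48, Ca 2, Ge 119, As 78, Te 190.
So from lowest to highest: Ca < K < As < Ge < Te.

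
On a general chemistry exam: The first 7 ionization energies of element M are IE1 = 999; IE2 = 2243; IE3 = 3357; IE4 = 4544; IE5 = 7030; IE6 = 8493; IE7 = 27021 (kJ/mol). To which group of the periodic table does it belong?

Group 16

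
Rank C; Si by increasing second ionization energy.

Si, C

After 1 electron has been removed, what remains? C⁺ still has 3 valence electrons; Si⁺ still has 3 valence electrons.
All are still removing valence electrons, so compare the +1 ions as you would atoms: IE_2 generally rises across a period (higher Z_eff) and falls down a group (larger shell), subject to the usual subshell exceptions.
Valence configurations: C⁺ [He]2s²2p¹, Si⁺ [Ne]3s²3p¹.
Approximate IE_2 values (kJ/mol): C 2353, Si 1577.
Hence IE_2: Si < C.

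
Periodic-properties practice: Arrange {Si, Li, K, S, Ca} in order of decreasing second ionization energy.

Li > K > S > Si > Ca

After 1 electron has been removed, what remains? Si⁺ still has 3 valence electrons; Li⁺ is the bare [He] core; K⁺ is the bare [Ar] core; S⁺ still has 5 valence electrons; Ca⁺ still has 1 valence electron.
Core electrons are held far more tightly than valence electrons, so K and Li top the IE_2 order.
Valence configurations: Si⁺ [Ne]3s²3p¹, S⁺ [Ne]3s²3p³, Ca⁺ [Ar]4s¹.
Tabulated IE_2 (kJ/mol): Si 1577, Li 7298, K 3052, S 2252, Ca 1145.
Overall IE_2 order: Ca < Si < S < K < Li.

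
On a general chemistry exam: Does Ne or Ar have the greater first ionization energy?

Ne is in period 2, group 18; Ar is in period 3, group 18.
Across a period the outer electron is held more tightly (higher IE₁); down a group it sits in a higher shell, more shielded, and comes off more easily.
All are in group 18, so first ionization energy increases up the group.
So Ne has the greater first ionization energy (Ne > Ar).

Ne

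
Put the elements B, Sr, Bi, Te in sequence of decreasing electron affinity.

B is in period 2, group 13; Sr is in period 5, group 2; Te is in period 5, group 16; Bi is in period 6, group 15.
EA tends to increase across a period and decrease down a group, though the pattern is less regular than for IE or radius.
These span different periods and groups, so the two trends combine.
B > Sr: both effects reinforce here, so B is clearly the higher of the two.
Bi > B: the two effects oppose for this pair; the across-period effect wins (91 vs 27 kJ/mol).
Te > Bi: both effects reinforce here, so Te is clearly the higher of the two.
For reference (kJ/mol): B 27, Sr 5, Te 190, Bi 91.
So from highest to lowest: Te > Bi > B > Sr.

Te > Bi > B > Sr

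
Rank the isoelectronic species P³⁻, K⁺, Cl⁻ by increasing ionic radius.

K⁺ < Cl⁻ < P³⁻

All of these have 18 electrons, so size is governed by nuclear charge alone: the more protons, the stronger the pull on the same electron cloud, and the smaller the ion.
Nuclear charges: K⁺ (Z=19), Cl⁻ (Z=17), P³⁻ (Z=15).
Smallest to largest: K⁺ < Cl⁻ < P³⁻.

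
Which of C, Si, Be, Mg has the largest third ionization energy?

Be

IE_3 is the cost of taking one more electron from the +2 cation: C²⁺ still has 2 valence electrons; Si²⁺ still has 2 valence electrons; Be²⁺ is the bare [He] core; Mg²⁺ is the bare [Ne] core.
Pulling an electron out of a noble-gas core costs far more than removing a remaining valence electron, so Mg and Be sit at the high end of IE_3.
Valence configurations: C²⁺ [He]2s², Si²⁺ [Ne]3s².
Approximate IE_3 values (kJ/mol): C 4620, Si 3232, Be 14849, Mg 7733.
Putting it together, IE_3: Si < C < Mg < Be.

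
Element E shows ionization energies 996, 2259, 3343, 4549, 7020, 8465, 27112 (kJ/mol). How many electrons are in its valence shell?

Look for the largest jump between consecutive ionization energies: IE7/IE6 ≈ 3.2, far larger than any earlier ratio.
That jump marks the point where a core electron is being removed. So the atom has 6 valence electrons.

6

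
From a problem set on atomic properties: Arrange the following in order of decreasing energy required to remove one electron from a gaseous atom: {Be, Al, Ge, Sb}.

Be, Sb, Ge, Al

Be is in period 2, group 2; Al is in period 3, group 13; Ge is in period 4, group 14; Sb is in period 5, group 15.
Removing the outermost electron gets harder across a period and easier down a group.
These sit on a diagonal, where the across-period and down-group effects partly cancel.
Ge > Al: the two effects oppose for this pair; the across-period effect wins (762 vs 578 kJ/mol).
Sb > Ge: period and group pull opposite ways; the across-period shift dominates (831 vs 762 kJ/mol).
Be > Sb: the two effects oppose for this pair; the down-group effect wins (900 vs 831 kJ/mol).
Tabulated first ionization energy (kJ/mol): Be 900, Al 578, Ge 762, Sb 831.
So from highest to lowest: Be > Sb > Ge > Al.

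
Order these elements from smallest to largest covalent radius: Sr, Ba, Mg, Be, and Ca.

Be < Mg < Ca < Sr < Ba

Radius decreases left→right (rising Z_eff, same n) and increases top→bottom (higher n).
All are in group 2, so atomic radius increases down the group.
So from smallest to largest: Be < Mg < Ca < Sr < Ba.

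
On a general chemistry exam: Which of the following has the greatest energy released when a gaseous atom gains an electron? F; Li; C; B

F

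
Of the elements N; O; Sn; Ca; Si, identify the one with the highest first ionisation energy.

N is in period 2, group 15; O is in period 2, group 16; Si is in period 3, group 14; Ca is in period 4, group 2; Sn is in period 5, group 14.
Removing the outermost electron gets harder across a period and easier down a group.
These span different periods and groups, so the two trends combine.
Sn > Ca: period and group pull opposite ways; the across-period shift dominates (709 vs 590 kJ/mol).
Si > Sn: Si sits above Sn in group 14, so the down-group effect alone puts Si higher.
O > Si: both effects reinforce here, so O is clearly the higher of the two.
N > O: this pair runs against the simple trend — see the exception note.
Note the exception: N has a higher first ionization energy than O, contrary to the simple trend — pairing an electron in O's 2p⁴ costs repulsion energy, so O ionizes more easily than half-filled N (2p³).
For reference (kJ/mol): N 1402, O 1314, Si 786, Ca 590, Sn 709.
The highest first ionisation energy among these belongs to N.

N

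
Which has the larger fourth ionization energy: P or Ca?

IE_4 is the cost of taking one more electron from the +3 cation: P³⁺ still has 2 valence electrons; Ca³⁺ is already 1 electron into the core.
Breaking into a closed-shell core is much more expensive than removing a leftover valence electron — Ca has the largest IE_4 here.
Tabulated IE_4 (kJ/mol): P 4964, Ca 6491.
Hence IE_4: P < Ca.

Ca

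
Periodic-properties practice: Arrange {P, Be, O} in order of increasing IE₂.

After 1 electron has been removed, what remains? P⁺ still has 4 valence electrons; Be⁺ still has 1 valence electron; O⁺ still has 5 valence electrons.
All are still removing valence electrons, so compare the +1 ions as you would atoms: IE_2 generally rises across a period (higher Z_eff) and falls down a group (larger shell), subject to the usual subshell exceptions.
Valence configurations: P⁺ [Ne]3s²3p², Be⁺ [He]2s¹, O⁺ [He]2s²2p³.
Approximate IE_2 values (kJ/mol): P 1907, Be 1757, O 3388.
Putting it together, IE_2: Be < P < O.

Be, P, O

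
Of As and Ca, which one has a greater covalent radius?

Ca is in period 4, group 2; As is in period 4, group 15.
Radius decreases left→right (rising Z_eff, same n) and increases top→bottom (higher n).
All lie in period 4, so atomic radius increases right to left.
So Ca has the greater covalent radius (Ca > As).

Ca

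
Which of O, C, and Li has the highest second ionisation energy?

After 1 electron has been removed, what remains? O⁺ still has 5 valence electrons; C⁺ still has 3 valence electrons; Li⁺ is the bare [He] core.
Pulling an electron out of a noble-gas core costs far more than removing a remaining valence electron, so Li sits at the high end of IE_2.
Valence configurations: O⁺ [He]2s²2p³, C⁺ [He]2s²2p¹.
Tabulated IE_2 (kJ/mol): O 3388, C 2353, Li 7298.
Hence IE_2: C < O < Li.

Li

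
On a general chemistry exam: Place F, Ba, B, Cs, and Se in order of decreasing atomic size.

Cs > Ba > Se > B > F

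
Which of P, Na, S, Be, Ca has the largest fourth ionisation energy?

Be

Consider each +3 ion: P³⁺ still has 2 valence electrons; Na³⁺ is already 2 electrons into the core; S³⁺ still has 3 valence electrons; Be³⁺ is already 1 electron into the core; Ca³⁺ is already 1 electron into the core.
Core electrons are held far more tightly than valence electrons, so Ca, Na and Be top the IE_4 order.
Valence configurations: P³⁺ [Ne]3s², S³⁺ [Ne]3s²3p¹.
S³⁺ loses a lone 3p electron whereas P³⁺ must break into a filled 3s² pair, so IE_4(P) > IE_4(S) even though S has the higher nuclear charge.
Tabulated IE_4 (kJ/mol): P 4964, Na 9543, S 4556, Be 21007, Ca 6491.
So the fourth ionization energies run S < P < Ca < Na < Be.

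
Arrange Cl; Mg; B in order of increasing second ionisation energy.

The second ionization energy removes an electron from the +1 ion. For each element: Cl⁺ still has 6 valence electrons; Mg⁺ still has 1 valence electron; B⁺ still has 2 valence electrons.
All are still removing valence electrons, so compare the +1 ions as you would atoms: IE_2 generally rises across a period (higher Z_eff) and falls down a group (larger shell), subject to the usual subshell exceptions.
Valence configurations: Cl⁺ [Ne]3s²3p⁴, Mg⁺ [Ne]3s¹, B⁺ [He]2s².
Tabulated IE_2 (kJ/mol): Cl 2298, Mg 1451, B 2427.
Overall IE_2 order: Mg < Cl < B.

Mg < Cl < B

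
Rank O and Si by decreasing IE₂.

O, Si

Consider each +1 ion: O⁺ still has 5 valence electrons; Si⁺ still has 3 valence electrons.
All are still removing valence electrons, so compare the +1 ions as you would atoms: IE_2 generally rises across a period (higher Z_eff) and falls down a group (larger shell), subject to the usual subshell exceptions.
Valence configurations: O⁺ [He]2s²2p³, Si⁺ [Ne]3s²3p¹.
Tabulated IE_2 (kJ/mol): O 3388, Si 1577.
So the second ionization energies run Si < O.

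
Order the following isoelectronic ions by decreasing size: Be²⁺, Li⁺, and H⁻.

All of these have 2 electrons, so size is governed by nuclear charge alone: the more protons, the stronger the pull on the same electron cloud, and the smaller the ion.
Nuclear charges: Be²⁺ (Z=4), Li⁺ (Z=3), H⁻ (Z=1).
Largest to smallest: H⁻ > Li⁺ > Be²⁺.

H⁻ > Li⁺ > Be²⁺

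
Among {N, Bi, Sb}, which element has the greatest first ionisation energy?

N is in period 2, group 15; Sb is in period 5, group 15; Bi is in period 6, group 15.
IE₁ increases left→right with effective nuclear charge and decreases top→bottom as the valence shell moves farther out.
All are in group 15, so first ionization energy increases up the group.
The greatest first ionisation energy among these belongs to N.

N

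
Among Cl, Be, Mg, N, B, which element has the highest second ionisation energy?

The second ionization energy removes an electron from the +1 ion. For each element: Cl⁺ still has 6 valence electrons; Be⁺ still has 1 valence electron; Mg⁺ still has 1 valence electron; N⁺ still has 4 valence electrons; B⁺ still has 2 valence electrons.
All are still removing valence electrons, so compare the +1 ions as you would atoms: IE_2 generally rises across a period (higher Z_eff) and falls down a group (larger shell), subject to the usual subshell exceptions.
Valence configurations: Cl⁺ [Ne]3s²3p⁴, Be⁺ [He]2s¹, Mg⁺ [Ne]3s¹, N⁺ [He]2s²2p², B⁺ [He]2s².
Approximate IE_2 values (kJ/mol): Cl 2298, Be 1757, Mg 1451, N 2856, B 2427.
Overall IE_2 order: Mg < Be < Cl < B < N.

N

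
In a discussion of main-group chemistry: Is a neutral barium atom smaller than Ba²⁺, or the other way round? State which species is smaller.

Ba²⁺

Forming Ba²⁺ removes 2 electrons from Ba. Fewer electrons for the same nuclear charge means less shielding and a higher Z_eff on the remaining electrons, and for main-group metals the entire outer shell is lost.
A cation is smaller than its parent atom: Ba²⁺ < Ba.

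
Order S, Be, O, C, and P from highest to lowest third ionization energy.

Consider each +2 ion: S²⁺ still has 4 valence electrons; Be²⁺ is the bare [He] core; O²⁺ still has 4 valence electrons; C²⁺ still has 2 valence electrons; P²⁺ still has 3 valence electrons.
Breaking into a closed-shell core is much more expensive than removing a leftover valence electron — Be has the largest IE_3 here.
Valence configurations: S²⁺ [Ne]3s²3p², O²⁺ [He]2s²2p², C²⁺ [He]2s², P²⁺ [Ne]3s²3p¹.
The numbers (kJ/mol): S 3357, Be 14849, O 5300, C 4620, P 2914.
Hence IE_3: P < S < C < O < Be.

Be > O > C > S > P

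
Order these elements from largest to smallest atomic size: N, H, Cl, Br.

Br, Cl, N, H

Moving right in a period, electrons are added to the same shell under a stronger nuclear pull, so atoms get smaller; moving down, a new shell is opened and atoms get larger.
Here both period and group differ, so the two effects have to be weighed against each other.
N > H: the two effects oppose for this pair; the down-group effect wins (71 vs 32 pm).
Cl > N: period and group pull opposite ways; the down-group shift dominates (99 vs 71 pm).
Br > Cl: they share group 17; the group trend gives Br the larger value.
Tabulated atomic radius (pm): H 32, N 71, Cl 99, Br 114.
So from largest to smallest: Br > Cl > N > H.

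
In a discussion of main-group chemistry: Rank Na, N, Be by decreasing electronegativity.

N > Be > Na

Be is in period 2, group 2; N is in period 2, group 15; Na is in period 3, group 1.
Atoms toward the upper right of the periodic table pull bonding electrons most strongly.
Here both period and group differ, so the two effects have to be weighed against each other.
Be > Na: relative to Na, both the across-period and down-group shifts push Be's electronegativity up.
N > Be: both are in period 2; the period trend gives N the larger value.
Approximate values (Pauling): Be 1.57, N 3.04, Na 0.93.
So from highest to lowest: N > Be > Na.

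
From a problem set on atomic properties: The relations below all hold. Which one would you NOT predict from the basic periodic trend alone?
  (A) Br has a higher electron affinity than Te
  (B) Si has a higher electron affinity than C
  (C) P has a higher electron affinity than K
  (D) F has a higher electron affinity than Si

(B)

The general trend: electron affinity increases across a period and decreases down a group.
(A) Br (period 4, group 17) vs Te (period 5, group 16): the stated order agrees with the simple trend.
(B) Si (period 3, group 14) vs C (period 2, group 14): the stated order contradicts the simple trend.
(C) P (period 3, group 15) vs K (period 4, group 1): the stated order agrees with the simple trend.
(D) F (period 2, group 17) vs Si (period 3, group 14): the stated order agrees with the simple trend.
The exception is (B): Si's larger, more diffuse 3p orbitals accept an added electron slightly more readily than C's compact 2p.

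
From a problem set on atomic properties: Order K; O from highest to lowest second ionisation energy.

Consider each +1 ion: K⁺ is the bare [Ar] core; O⁺ still has 5 valence electrons.
Usually core removal costs more than valence removal, but here the competition is close: a tightly held n=2 valence electron can cost more to remove than an n=3 core electron, so the actual values have to decide it.
Tabulated IE_2 (kJ/mol): K 3052, O 3388.
Overall IE_2 order: K < O.

O > K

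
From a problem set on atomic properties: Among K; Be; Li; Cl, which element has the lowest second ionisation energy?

The second ionization energy removes an electron from the +1 ion. For each element: K⁺ is the bare [Ar] core; Be⁺ still has 1 valence electron; Li⁺ is the bare [He] core; Cl⁺ still has 6 valence electrons.
Core electrons are held far more tightly than valence electrons, so K and Li top the IE_2 order.
Valence configurations: Be⁺ [He]2s¹, Cl⁺ [Ne]3s²3p⁴.
Tabulated IE_2 (kJ/mol): K 3052, Be 1757, Li 7298, Cl 2298.
Putting it together, IE_2: Be < Cl < K < Li.

Be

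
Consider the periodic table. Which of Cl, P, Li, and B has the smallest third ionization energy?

P

After 2 electrons have been removed, what remains? Cl²⁺ still has 5 valence electrons; P²⁺ still has 3 valence electrons; Li²⁺ is already 1 electron into the core; B²⁺ still has 1 valence electron.
Core electrons are held far more tightly than valence electrons, so Li tops the IE_3 order.
Valence configurations: Cl²⁺ [Ne]3s²3p³, P²⁺ [Ne]3s²3p¹, B²⁺ [He]2s¹.
Approximate IE_3 values (kJ/mol): Cl 3822, P 2914, Li 11815, B 3660.
So the third ionization energies run P < B < Cl < Li.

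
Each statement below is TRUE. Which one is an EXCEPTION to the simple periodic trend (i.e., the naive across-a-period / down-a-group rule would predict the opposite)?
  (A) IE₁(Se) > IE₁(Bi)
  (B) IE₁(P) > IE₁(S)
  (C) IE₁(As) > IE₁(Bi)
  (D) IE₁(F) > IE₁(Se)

The general trend: IE₁ increases across a period and decreases down a group.
(A) Se (period 4, group 16) vs Bi (period 6, group 15): the stated order agrees with the simple trend.
(B) P (period 3, group 15) vs S (period 3, group 16): the stated order contradicts the simple trend.
(C) As (period 4, group 15) vs Bi (period 6, group 15): the stated order agrees with the simple trend.
(D) F (period 2, group 17) vs Se (period 4, group 16): the stated order agrees with the simple trend.
The exception is (B): S (3p⁴) ionizes more easily than half-filled P (3p³) because the paired 3p electron in S is pushed out by e⁻–e⁻ repulsion.

(B)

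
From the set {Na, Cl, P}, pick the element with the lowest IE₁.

Na

IE₁ increases left→right with effective nuclear charge and decreases top→bottom as the valence shell moves farther out.
All lie in period 3, so first ionization energy increases left to right.
The lowest IE₁ among these belongs to Na.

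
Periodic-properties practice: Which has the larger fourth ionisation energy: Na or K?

IE_4 is the cost of taking one more electron from the +3 cation: Na³⁺ is already 2 electrons into the core; K³⁺ is already 2 electrons into the core.
All of these are removing an electron from a noble-gas core or deeper; the smaller core (lower principal quantum number) is held far more tightly, and within a period the higher nuclear charge binds the same core more tightly.
The numbers (kJ/mol): Na 9543, K 5877.
So the fourth ionization energies run K < Na.

Na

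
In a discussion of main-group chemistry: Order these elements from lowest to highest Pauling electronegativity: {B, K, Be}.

K < Be < B

Be is in period 2, group 2; B is in period 2, group 13; K is in period 4, group 1.
Electronegativity increases across a period and decreases down a group, tracking effective nuclear charge and atomic size.
Neither a single period nor a single group — weigh both effects.
Be > K: both effects reinforce here, so Be is clearly the higher of the two.
B > Be: both are in period 2; the period trend gives B the larger value.
Tabulated electronegativity (Pauling): Be 1.57, B 2.04, K 0.82.
So from lowest to highest: K < Be < B.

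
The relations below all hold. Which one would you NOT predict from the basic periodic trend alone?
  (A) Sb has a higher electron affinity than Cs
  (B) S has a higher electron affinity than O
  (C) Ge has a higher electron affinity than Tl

(B)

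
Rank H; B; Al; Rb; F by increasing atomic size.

H < F < B < Al < Rb

H is in period 1, group 1; B is in period 2, group 13; F is in period 2, group 17; Al is in period 3, group 13; Rb is in period 5, group 1.
Atomic radius shrinks across a period as nuclear charge pulls the same shell inward, and grows down a group as new shells are added.
Here both period and group differ, so the two effects have to be weighed against each other.
F > H: the two effects oppose for this pair; the down-group effect wins (64 vs 32 pm).
B > F: both are in period 2; the period trend gives B the larger value.
Al > B: they share group 13; the group trend gives Al the larger value.
Rb > Al: both effects reinforce here, so Rb is clearly the larger of the two.
For reference (pm): H 32, B 85, F 64, Al 126, Rb 210.
So from smallest to largest: H < F < B < Al < Rb.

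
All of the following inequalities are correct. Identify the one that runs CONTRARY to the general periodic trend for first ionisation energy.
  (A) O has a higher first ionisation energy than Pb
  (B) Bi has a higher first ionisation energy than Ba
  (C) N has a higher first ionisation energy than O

The general trend: first ionisation energy increases across a period and decreases down a group.
(A) O (period 2, group 16) vs Pb (period 6, group 14): the stated order agrees with the simple trend.
(B) Bi (period 6, group 15) vs Ba (period 6, group 2): the stated order agrees with the simple trend.
(C) N (period 2, group 15) vs O (period 2, group 16): the stated order contradicts the simple trend.
The exception is (C): pairing an electron in O's 2p⁴ costs repulsion energy, so O ionizes more easily than half-filled N (2p³).

(C)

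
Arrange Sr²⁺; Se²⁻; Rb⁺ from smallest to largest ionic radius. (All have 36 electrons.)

All of these have 36 electrons, so size is governed by nuclear charge alone: the more protons, the stronger the pull on the same electron cloud, and the smaller the ion.
Nuclear charges: Sr²⁺ (Z=38), Rb⁺ (Z=37), Se²⁻ (Z=34).
Smallest to largest: Sr²⁺ < Rb⁺ < Se²⁻.

Sr²⁺ < Rb⁺ < Se²⁻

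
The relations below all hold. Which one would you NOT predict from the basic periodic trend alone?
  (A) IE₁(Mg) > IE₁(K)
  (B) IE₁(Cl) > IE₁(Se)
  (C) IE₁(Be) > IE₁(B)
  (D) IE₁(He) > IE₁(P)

(C)

The general trend: first ionization energy increases across a period and decreases down a group.
(A) Mg (period 3, group 2) vs K (period 4, group 1): the stated order agrees with the simple trend.
(B) Cl (period 3, group 17) vs Se (period 4, group 16): the stated order agrees with the simple trend.
(C) Be (period 2, group 2) vs B (period 2, group 13): the stated order contradicts the simple trend.
(D) He (period 1, group 18) vs P (period 3, group 15): the stated order agrees with the simple trend.
The exception is (C): removing B's lone 2p electron is easier than breaking Be's filled 2s².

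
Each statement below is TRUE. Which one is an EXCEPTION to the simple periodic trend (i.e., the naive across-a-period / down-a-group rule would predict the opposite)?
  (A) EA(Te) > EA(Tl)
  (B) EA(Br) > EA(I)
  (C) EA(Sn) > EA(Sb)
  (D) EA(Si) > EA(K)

The general trend: electron affinity increases across a period and decreases down a group.
(A) Te (period 5, group 16) vs Tl (period 6, group 13): the stated order agrees with the simple trend.
(B) Br (period 4, group 17) vs I (period 5, group 17): the stated order agrees with the simple trend.
(C) Sn (period 5, group 14) vs Sb (period 5, group 15): the stated order contradicts the simple trend.
(D) Si (period 3, group 14) vs K (period 4, group 1): the stated order agrees with the simple trend.
The exception is (C): adding an electron to Sb's half-filled 5p³ is unfavourable, so Sn has the more exothermic EA.

(C)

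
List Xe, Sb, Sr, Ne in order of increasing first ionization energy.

Sr < Sb < Xe < Ne

Ne is in period 2, group 18; Sr is in period 5, group 2; Sb is in period 5, group 15; Xe is in period 5, group 18.
IE₁ increases left→right with effective nuclear charge and decreases top→bottom as the valence shell moves farther out.
Here both period and group differ, so the two effects have to be weighed against each other.
Sb > Sr: both are in period 5; the period trend gives Sb the larger value.
Xe > Sb: both are in period 5; the period trend gives Xe the larger value.
Ne > Xe: they share group 18; the group trend gives Ne the larger value.
For reference (kJ/mol): Ne 2081, Sr 550, Sb 831, Xe 1170.
So from lowest to highest: Sr < Sb < Xe < Ne.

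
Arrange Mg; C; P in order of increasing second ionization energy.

Mg, P, C

Consider each +1 ion: Mg⁺ still has 1 valence electron; C⁺ still has 3 valence electrons; P⁺ still has 4 valence electrons.
All are still removing valence electrons, so compare the +1 ions as you would atoms: IE_2 generally rises across a period (higher Z_eff) and falls down a group (larger shell), subject to the usual subshell exceptions.
Valence configurations: Mg⁺ [Ne]3s¹, C⁺ [He]2s²2p¹, P⁺ [Ne]3s²3p².
The numbers (kJ/mol): Mg 1451, C 2353, P 1907.
Overall IE_2 order: Mg < P < C.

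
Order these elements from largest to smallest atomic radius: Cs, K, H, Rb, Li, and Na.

Cs > Rb > K > Na > Li > H

Atomic radius shrinks across a period as nuclear charge pulls the same shell inward, and grows down a group as new shells are added.
All are in group 1, so atomic radius increases down the group.
So from largest to smallest: Cs > Rb > K > Na > Li > H.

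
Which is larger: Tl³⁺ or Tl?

Forming Tl³⁺ removes 3 electrons from Tl. Fewer electrons for the same nuclear charge means less shielding and a higher Z_eff on the remaining electrons, and for main-group metals the entire outer shell is lost.
A cation is smaller than its parent atom: Tl³⁺ < Tl.

Tl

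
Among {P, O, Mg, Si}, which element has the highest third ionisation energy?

Mg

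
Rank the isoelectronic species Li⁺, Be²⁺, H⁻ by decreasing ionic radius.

H⁻ > Li⁺ > Be²⁺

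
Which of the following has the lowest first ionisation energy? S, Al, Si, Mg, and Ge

Al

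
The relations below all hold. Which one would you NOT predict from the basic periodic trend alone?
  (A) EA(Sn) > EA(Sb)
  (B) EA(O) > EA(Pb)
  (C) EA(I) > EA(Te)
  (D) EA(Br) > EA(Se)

(A)

The general trend: electron affinity increases across a period and decreases down a group.
(A) Sn (period 5, group 14) vs Sb (period 5, group 15): the stated order contradicts the simple trend.
(B) O (period 2, group 16) vs Pb (period 6, group 14): the stated order agrees with the simple trend.
(C) I (period 5, group 17) vs Te (period 5, group 16): the stated order agrees with the simple trend.
(D) Br (period 4, group 17) vs Se (period 4, group 16): the stated order agrees with the simple trend.
The exception is (A): adding an electron to Sb's half-filled 5p³ is unfavourable, so Sn has the more exothermic EA.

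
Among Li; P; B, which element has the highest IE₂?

Li

IE_2 is the cost of taking one more electron from the +1 cation: Li⁺ is the bare [He] core; P⁺ still has 4 valence electrons; B⁺ still has 2 valence electrons.
Breaking into a closed-shell core is much more expensive than removing a leftover valence electron — Li has the largest IE_2 here.
Valence configurations: P⁺ [Ne]3s²3p², B⁺ [He]2s².
Approximate IE_2 values (kJ/mol): Li 7298, P 1907, B 2427.
So the second ionization energies run P < B < Li.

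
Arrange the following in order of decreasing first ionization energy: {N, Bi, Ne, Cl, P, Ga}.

Removing the outermost electron gets harder across a period and easier down a group.
These span different periods and groups, so the two trends combine.
Bi > Ga: the two effects oppose for this pair; the across-period effect wins (703 vs 579 kJ/mol).
P > Bi: P sits above Bi in group 15, so the down-group effect alone puts P higher.
Cl > P: both are in period 3; the period trend gives Cl the larger value.
N > Cl: period and group pull opposite ways; the down-group shift dominates (1402 vs 1251 kJ/mol).
Ne > N: Ne lies to the right of N in period 2, so the across-period effect alone puts Ne higher.
Tabulated first ionization energy (kJ/mol): N 1402, Ne 2081, P 1012, Cl 1251, Ga 579, Bi 703.
So from highest to lowest: Ne > N > Cl > P > Bi > Ga.

Ne, N, Cl, P, Bi, Ga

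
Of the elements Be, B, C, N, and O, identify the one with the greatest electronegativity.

O

Atoms toward the upper right of the periodic table pull bonding electrons most strongly.
All lie in period 2, so electronegativity increases left to right.
The greatest electronegativity among these belongs to O.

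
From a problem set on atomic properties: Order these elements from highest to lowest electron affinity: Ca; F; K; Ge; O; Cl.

Cl > F > O > Ge > K > Ca

O is in period 2, group 16; F is in period 2, group 17; Cl is in period 3, group 17; K is in period 4, group 1; Ca is in period 4, group 2; Ge is in period 4, group 14.
EA tends to increase across a period and decrease down a group, though the pattern is less regular than for IE or radius.
Here both period and group differ, so the two effects have to be weighed against each other.
K > Ca: this pair runs against the simple trend — see the exception note.
Ge > K: Ge lies to the right of K in period 4, so the across-period effect alone puts Ge higher.
O > Ge: both effects reinforce here, so O is clearly the higher of the two.
F > O: both are in period 2; the period trend gives F the larger value.
Cl > F: this pair runs against the simple trend — see the exception note.
Note the exception: K has a higher electron affinity than Ca, contrary to the simple trend — adding an electron to Ca (ns²) has to open a new, higher-energy np subshell, which is unfavourable.
Note the exception: Cl has a higher electron affinity than F, contrary to the simple trend — F's small 2p subshell makes the incoming electron feel strong e⁻–e⁻ repulsion, so Cl actually releases more energy on gaining an electron.
For reference (kJ/mol): O 141, F 328, Cl 349, K 48, Ca 2, Ge 119.
So from highest to lowest: Cl > F > O > Ge > K > Ca.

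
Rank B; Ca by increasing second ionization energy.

Consider each +1 ion: B⁺ still has 2 valence electrons; Ca⁺ still has 1 valence electron.
All are still removing valence electrons, so compare the +1 ions as you would atoms: IE_2 generally rises across a period (higher Z_eff) and falls down a group (larger shell), subject to the usual subshell exceptions.
Valence configurations: B⁺ [He]2s², Ca⁺ [Ar]4s¹.
The numbers (kJ/mol): B 2427, Ca 1145.
So the second ionization energies run Ca < B.

Ca, B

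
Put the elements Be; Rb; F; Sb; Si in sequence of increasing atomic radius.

F < Be < Si < Sb < Rb

Atomic radius shrinks across a period as nuclear charge pulls the same shell inward, and grows down a group as new shells are added.
These span different periods and groups, so the two trends combine.
Be > F: Be lies to the left of F in period 2, so the across-period effect alone puts Be larger.
Si > Be: period and group pull opposite ways; the down-group shift dominates (116 vs 102 pm).
Sb > Si: the two effects oppose for this pair; the down-group effect wins (140 vs 116 pm).
Rb > Sb: both are in period 5; the period trend gives Rb the larger value.
Approximate values (pm): Be 102, F 64, Si 116, Rb 210, Sb 140.
So from smallest to largest: F < Be < Si < Sb < Rb.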